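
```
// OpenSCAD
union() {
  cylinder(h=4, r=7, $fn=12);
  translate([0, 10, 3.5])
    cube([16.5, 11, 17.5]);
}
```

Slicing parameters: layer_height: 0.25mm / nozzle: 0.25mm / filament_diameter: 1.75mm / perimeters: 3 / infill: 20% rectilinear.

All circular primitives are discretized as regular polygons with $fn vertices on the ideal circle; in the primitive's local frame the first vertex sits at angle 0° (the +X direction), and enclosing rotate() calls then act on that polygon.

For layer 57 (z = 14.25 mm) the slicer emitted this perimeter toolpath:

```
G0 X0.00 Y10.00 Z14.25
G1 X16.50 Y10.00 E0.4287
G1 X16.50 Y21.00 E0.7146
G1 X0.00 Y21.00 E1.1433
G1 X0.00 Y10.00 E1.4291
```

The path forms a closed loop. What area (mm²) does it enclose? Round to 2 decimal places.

Apply the shoelace formula to the sequence of (X, Y) vertices; enclosed area = 181.50 mm².

181.50 mm²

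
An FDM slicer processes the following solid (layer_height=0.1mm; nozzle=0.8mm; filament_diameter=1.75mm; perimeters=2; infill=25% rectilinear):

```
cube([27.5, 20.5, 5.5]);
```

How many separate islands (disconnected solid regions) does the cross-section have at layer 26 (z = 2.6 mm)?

At z = 2.6 mm: the cube (footprint 27.5×20.5) is included at this height. Overall, the cross-section is a single solid region. Island count = 1.

1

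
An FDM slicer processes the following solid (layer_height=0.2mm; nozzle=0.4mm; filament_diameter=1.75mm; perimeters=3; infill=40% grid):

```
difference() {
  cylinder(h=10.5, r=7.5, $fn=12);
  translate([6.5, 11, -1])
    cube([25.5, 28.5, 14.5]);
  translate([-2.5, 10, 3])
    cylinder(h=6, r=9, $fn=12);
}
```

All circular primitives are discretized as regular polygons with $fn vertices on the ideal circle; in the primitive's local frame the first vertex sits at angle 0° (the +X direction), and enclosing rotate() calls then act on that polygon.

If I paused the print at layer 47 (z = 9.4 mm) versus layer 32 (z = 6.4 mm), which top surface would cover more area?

layer 47 (z = 9.4 mm)

Layer 47 (z = 9.4): the cylinder: section is a regular 12-gon, circumradius r=7.5 (area = (12/2)·7.500²·sin(360°/12) = 168.75 mm²); the cube at (6.5, 11) is present — its section is the full 25.5×28.5 rectangle (area 726.75 mm²); the cylinder at (-2.5, 10) does not reach this height (z outside [3, 9]); After the difference (first − rest): starting from the r=7.5 cylinder (168.75 mm²), the 25.5×28.5 cube at (6.5, 11) misses the remaining region (no effect) — area = 168.75 mm². So its area = 168.75 mm². Layer 32 (z = 6.4): the r=7.5 cylinder contributes a regular 12-gon of circumradius 7.5 (area = (12/2)·7.500²·sin(360°/12) = 168.75 mm²); the cube at (6.5, 11) (footprint 25.5×28.5) is included at this height (area 726.75 mm²); the cylinder at (-2.5, 10): section is a regular 12-gon, circumradius r=9 (area = (12/2)·9.000²·sin(360°/12) = 243.00 mm²); After the difference (first − rest): starting from the r=7.5 cylinder (168.75 mm²), the 25.5×28.5 cube at (6.5, 11) misses the remaining region (no effect); the r=9 cylinder at (-2.5, 10) partially overlaps it — only the 49.77 mm² overlap (of its 243.00 mm²) is removed, clipping the outline — area = 118.98 mm². So its area = 118.98 mm². Layer 47 is larger (168.75 vs 118.98 mm²).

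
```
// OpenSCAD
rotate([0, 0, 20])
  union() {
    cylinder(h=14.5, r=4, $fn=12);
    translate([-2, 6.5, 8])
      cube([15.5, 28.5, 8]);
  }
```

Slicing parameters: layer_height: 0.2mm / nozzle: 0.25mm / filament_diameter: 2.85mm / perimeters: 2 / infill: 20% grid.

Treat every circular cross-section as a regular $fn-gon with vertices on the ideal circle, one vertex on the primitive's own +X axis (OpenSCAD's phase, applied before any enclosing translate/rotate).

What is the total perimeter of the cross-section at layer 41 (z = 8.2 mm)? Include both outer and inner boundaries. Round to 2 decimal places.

At z = 8.2 mm: the cylinder: section is a regular 12-gon, circumradius r=4 (perimeter = 2·12·4.000·sin(180°/12) = 24.85 mm); the cube at (-2, 6.5) is present — its section is the full 15.5×28.5 rectangle (perimeter 88.00 mm); Taking the union: the 2 present regions are separate (no shared area or edge), so areas and boundary lengths simply add and each stays a separate island — boundary = 112.85 mm; (whole slice rotated 20° about Z — lengths, areas and connectivity unchanged). Overall, the cross-section has 2 separate islands. Total boundary length (outer) = 112.85 mm.

112.85 mm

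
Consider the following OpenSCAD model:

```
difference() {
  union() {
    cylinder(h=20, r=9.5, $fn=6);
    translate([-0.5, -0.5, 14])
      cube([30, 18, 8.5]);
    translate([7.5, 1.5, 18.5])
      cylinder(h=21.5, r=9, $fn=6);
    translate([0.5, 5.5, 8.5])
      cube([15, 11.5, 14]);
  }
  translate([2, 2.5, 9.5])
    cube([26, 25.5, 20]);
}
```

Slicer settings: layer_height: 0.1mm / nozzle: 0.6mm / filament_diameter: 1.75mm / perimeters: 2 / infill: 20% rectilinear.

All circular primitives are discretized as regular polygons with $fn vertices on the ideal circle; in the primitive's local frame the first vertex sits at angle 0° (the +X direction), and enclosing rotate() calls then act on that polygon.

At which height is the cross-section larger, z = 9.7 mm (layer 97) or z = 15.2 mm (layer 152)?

layer 152 (z = 15.2 mm)

Layer 97 (z = 9.7): the r=9.5 cylinder gives a regular 6-gon of circumradius 9.5 (constant along its height) (area = (6/2)·9.500²·sin(360°/6) = 234.48 mm²); the cube at (-0.5, -0.5) is absent (z outside [14, 22.5]); the cylinder at (7.5, 1.5) is absent (z outside [18.5, 40]); the cube at (0.5, 5.5) (footprint 15×11.5) is included at this height (area 172.50 mm²); Taking the union: the regions partially overlap — summed areas 406.98 mm² minus the doubly-counted overlap 13.74 mm² gives 393.24 mm² — area = 393.24 mm²; the cube at (2, 2.5) is present — its section is the full 26×25.5 rectangle (area 663.00 mm²); After the difference (first − rest): starting from the result so far (393.24 mm²), the 26×25.5 cube at (2, 2.5) partially overlaps it — only the 170.82 mm² overlap (of its 663.00 mm²) is removed, clipping the outline — area = 222.42 mm². So its area = 222.42 mm². Layer 152 (z = 15.2): the r=9.5 cylinder contributes a regular 6-gon of circumradius 9.5 (area = (6/2)·9.500²·sin(360°/6) = 234.48 mm²); the cube at (-0.5, -0.5) (footprint 30×18) is included at this height (area 540.00 mm²); the cylinder at (7.5, 1.5) does not reach this height (z outside [18.5, 40]); the 15×11.5 cube at (0.5, 5.5) contributes its full rectangle (area 172.50 mm²); Combining (union): the regions partially overlap — summed areas 946.98 mm² minus the doubly-counted overlap 240.16 mm² gives 706.82 mm² — area = 706.82 mm²; the cube at (2, 2.5) is present — its section is the full 26×25.5 rectangle (area 663.00 mm²); After the difference (first − rest): starting from that combined region (706.82 mm²), the 26×25.5 cube at (2, 2.5) partially overlaps it — only the 390.00 mm² overlap (of its 663.00 mm²) is removed, clipping the outline — area = 316.82 mm². So its area = 316.82 mm². Layer 152 is larger (316.82 vs 222.42 mm²).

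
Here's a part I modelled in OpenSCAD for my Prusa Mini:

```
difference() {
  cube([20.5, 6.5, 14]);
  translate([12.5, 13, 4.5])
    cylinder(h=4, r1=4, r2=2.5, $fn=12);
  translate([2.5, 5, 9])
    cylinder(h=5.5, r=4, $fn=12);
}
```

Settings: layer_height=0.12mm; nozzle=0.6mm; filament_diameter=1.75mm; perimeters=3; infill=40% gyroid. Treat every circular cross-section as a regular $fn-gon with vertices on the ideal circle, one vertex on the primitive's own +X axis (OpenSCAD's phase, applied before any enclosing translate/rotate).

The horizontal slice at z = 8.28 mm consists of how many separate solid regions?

At z = 8.28 mm: the cube is present — its section is the full 20.5×6.5 rectangle; the cone at (12.5, 13) (r1=4→r2=2.5) has section circumradius 2.583 here — a regular 12-gon; the cylinder at (2.5, 5) is absent (z outside [9, 14.5]); Subtracting the remaining from the first: starting from the 20.5×6.5 cube, the cone at (12.5, 13) misses the remaining region (no effect) — 1 connected region. The result has 1 disconnected region.

1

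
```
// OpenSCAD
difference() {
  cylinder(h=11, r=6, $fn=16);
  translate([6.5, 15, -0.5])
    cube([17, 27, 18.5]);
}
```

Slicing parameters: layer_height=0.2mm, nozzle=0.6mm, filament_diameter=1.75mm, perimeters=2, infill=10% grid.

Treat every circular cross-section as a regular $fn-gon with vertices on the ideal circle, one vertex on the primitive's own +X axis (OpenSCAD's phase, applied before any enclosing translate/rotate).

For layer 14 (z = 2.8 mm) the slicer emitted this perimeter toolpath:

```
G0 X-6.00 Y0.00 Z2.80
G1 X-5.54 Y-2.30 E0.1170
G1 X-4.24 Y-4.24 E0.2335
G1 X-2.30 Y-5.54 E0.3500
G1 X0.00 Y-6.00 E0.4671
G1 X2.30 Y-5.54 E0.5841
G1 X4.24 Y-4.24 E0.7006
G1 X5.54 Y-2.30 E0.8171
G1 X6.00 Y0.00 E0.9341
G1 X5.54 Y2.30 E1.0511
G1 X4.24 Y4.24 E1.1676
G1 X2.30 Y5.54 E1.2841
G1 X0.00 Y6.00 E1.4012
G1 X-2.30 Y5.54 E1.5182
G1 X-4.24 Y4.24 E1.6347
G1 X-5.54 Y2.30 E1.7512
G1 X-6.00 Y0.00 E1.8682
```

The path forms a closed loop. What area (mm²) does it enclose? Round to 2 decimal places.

Apply the shoelace formula to the sequence of (X, Y) vertices; enclosed area = 110.15 mm².

110.15 mm²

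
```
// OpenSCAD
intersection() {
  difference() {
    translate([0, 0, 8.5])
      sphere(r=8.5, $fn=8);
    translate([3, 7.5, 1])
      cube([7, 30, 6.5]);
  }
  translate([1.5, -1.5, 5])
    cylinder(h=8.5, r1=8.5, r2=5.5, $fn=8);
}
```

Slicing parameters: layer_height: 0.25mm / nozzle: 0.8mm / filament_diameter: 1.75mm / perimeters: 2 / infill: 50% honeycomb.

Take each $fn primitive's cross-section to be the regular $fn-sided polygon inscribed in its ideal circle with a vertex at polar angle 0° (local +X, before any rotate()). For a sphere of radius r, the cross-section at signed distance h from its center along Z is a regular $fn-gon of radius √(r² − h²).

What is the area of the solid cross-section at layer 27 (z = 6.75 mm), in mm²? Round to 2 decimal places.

At z = 6.75 mm: the r=8.5 sphere contributes a regular 8-gon of circumradius √(8.5²−1.75²) = 8.318 (area = (8/2)·8.318²·sin(360°/8) = 195.69 mm²); the cube at (3, 7.5) (footprint 7×30) is included at this height (area 210.00 mm²); Subtracting the remaining from the first: starting from the r=8.5 sphere (195.69 mm²), the 7×30 cube at (3, 7.5) misses the remaining region (no effect) — area = 195.69 mm²; the cone at (1.5, -1.5) (r1=8.5→r2=5.5) has section circumradius 7.882 here — a regular 8-gon (area = (8/2)·7.882²·sin(360°/8) = 175.73 mm²); After intersecting: the cone at (1.5, -1.5) partially overlaps the result so far; clipping to the common part keeps 152.05 mm² — area = 152.05 mm². Overall, the cross-section is a single solid region. Net area = 152.05 mm².

152.05 mm²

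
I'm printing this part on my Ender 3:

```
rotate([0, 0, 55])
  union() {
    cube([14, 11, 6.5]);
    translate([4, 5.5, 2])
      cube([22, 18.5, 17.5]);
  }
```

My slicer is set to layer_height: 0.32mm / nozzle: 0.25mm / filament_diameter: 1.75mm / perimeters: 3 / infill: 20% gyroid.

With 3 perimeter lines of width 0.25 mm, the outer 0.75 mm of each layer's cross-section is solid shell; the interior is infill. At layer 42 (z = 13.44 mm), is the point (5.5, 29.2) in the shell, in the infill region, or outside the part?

outside

At z = 13.44 mm: the cube does not reach this height (z outside [0, 6.5]); the cube at (4, 5.5) is present — its section is the full 22×18.5 rectangle; Merging all regions: only the 22×18.5 cube at (4, 5.5) is present, so the union is just that shape — 1 connected region; (whole slice rotated 55° about Z — lengths, areas and connectivity unchanged). Overall, the cross-section is a single solid region. Undo the 55° rotation: the query point maps to (27.074, 12.243) in the un-rotated model frame. The nearest boundary edge runs (26.00, 5.50)→(26.00, 24.00); distance from the point to it = 1.07 mm. The point is not inside any of the regions above, so it lies outside the cross-section (1.07 mm from the nearest boundary).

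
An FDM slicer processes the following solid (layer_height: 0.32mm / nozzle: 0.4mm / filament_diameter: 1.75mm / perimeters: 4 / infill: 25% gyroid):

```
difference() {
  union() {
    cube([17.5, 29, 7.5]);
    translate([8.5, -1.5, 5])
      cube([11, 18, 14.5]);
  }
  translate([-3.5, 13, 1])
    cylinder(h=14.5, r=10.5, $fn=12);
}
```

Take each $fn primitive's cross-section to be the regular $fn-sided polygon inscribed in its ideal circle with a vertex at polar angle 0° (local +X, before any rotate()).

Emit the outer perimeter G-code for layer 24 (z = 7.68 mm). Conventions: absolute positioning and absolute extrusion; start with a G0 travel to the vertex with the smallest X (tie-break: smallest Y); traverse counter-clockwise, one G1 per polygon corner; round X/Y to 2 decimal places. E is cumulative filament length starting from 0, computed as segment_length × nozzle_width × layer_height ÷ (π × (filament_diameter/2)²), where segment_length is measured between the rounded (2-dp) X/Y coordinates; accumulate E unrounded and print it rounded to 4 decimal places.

At z = 7.68 mm: the cube is absent (z outside [0, 7.5]); the cube at (8.5, -1.5) is present — its section is the full 11×18 rectangle; Combining (union): only the 11×18 cube at (8.5, -1.5) is present, so the union is just that shape — 1 connected region; the cylinder at (-3.5, 13): section is a regular 12-gon, circumradius r=10.5; After the difference (first − rest): starting from the result so far, the r=10.5 cylinder at (-3.5, 13) misses the remaining region (no effect) — 1 connected region. The outline is a single polygon with 4 vertices. Extrusion per mm of travel: 0.4 × 0.32 / (π × 0.875²) = 0.053216. Accumulating E over each segment gives final E = 3.0865.

G0 X8.50 Y-1.50 Z7.68
G1 X19.50 Y-1.50 E0.5854
G1 X19.50 Y16.50 E1.5433
G1 X8.50 Y16.50 E2.1286
G1 X8.50 Y-1.50 E3.0865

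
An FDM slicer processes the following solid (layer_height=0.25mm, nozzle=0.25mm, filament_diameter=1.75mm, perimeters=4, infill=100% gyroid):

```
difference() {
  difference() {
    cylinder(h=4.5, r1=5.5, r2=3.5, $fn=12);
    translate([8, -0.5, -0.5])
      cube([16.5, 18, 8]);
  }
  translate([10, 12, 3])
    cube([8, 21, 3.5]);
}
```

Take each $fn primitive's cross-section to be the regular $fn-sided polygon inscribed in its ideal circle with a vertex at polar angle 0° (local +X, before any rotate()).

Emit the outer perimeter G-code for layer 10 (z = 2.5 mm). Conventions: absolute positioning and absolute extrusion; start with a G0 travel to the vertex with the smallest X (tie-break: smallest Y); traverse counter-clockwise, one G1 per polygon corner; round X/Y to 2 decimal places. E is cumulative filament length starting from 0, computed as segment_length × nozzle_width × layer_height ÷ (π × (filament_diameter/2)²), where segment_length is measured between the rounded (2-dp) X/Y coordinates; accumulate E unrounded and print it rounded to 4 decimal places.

At z = 2.5 mm: the cone: at t=0.556 of its height the radius interpolates to r₁+(r₂−r₁)t = 4.389, giving a regular 12-gon of that circumradius; the 16.5×18 cube at (8, -0.5) contributes its full rectangle; Taking the first minus the rest: starting from the cone, the 16.5×18 cube at (8, -0.5) misses the remaining region (no effect) — 1 connected region; the cube at (10, 12) is not intersected at this z (z outside [3, 6.5]); Taking the first minus the rest: none of the subtracted shapes is present at this height, so the result so far is unchanged — 1 connected region. The outline is a single polygon with 12 vertices. Extrusion per mm of travel: 0.25 × 0.25 / (π × 0.875²) = 0.025984. Accumulating E over each segment gives final E = 0.7081.

G0 X-4.39 Y0.00 Z2.50
G1 X-3.80 Y-2.19 E0.0589
G1 X-2.19 Y-3.80 E0.1181
G1 X0.00 Y-4.39 E0.1770
G1 X2.19 Y-3.80 E0.2360
G1 X3.80 Y-2.19 E0.2951
G1 X4.39 Y0.00 E0.3541
G1 X3.80 Y2.19 E0.4130
G1 X2.19 Y3.80 E0.4722
G1 X0.00 Y4.39 E0.5311
G1 X-2.19 Y3.80 E0.5900
G1 X-3.80 Y2.19 E0.6492
G1 X-4.39 Y0.00 E0.7081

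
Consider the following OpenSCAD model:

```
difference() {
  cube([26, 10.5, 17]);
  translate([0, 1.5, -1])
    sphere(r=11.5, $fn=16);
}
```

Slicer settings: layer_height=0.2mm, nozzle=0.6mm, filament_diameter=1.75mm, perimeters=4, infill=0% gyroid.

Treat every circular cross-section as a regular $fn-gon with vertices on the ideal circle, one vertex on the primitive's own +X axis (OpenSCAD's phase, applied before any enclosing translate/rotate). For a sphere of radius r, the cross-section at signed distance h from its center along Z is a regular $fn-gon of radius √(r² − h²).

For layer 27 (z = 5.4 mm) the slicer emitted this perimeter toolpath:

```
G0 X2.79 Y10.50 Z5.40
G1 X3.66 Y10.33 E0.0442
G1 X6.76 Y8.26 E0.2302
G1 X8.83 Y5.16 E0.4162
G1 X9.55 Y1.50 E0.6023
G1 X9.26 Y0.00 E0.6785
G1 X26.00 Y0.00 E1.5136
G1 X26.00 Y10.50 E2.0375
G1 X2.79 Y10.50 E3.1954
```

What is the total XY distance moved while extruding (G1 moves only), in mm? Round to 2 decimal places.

64.05 mm

Sum the Euclidean lengths of each G1 segment: total = 64.05 mm.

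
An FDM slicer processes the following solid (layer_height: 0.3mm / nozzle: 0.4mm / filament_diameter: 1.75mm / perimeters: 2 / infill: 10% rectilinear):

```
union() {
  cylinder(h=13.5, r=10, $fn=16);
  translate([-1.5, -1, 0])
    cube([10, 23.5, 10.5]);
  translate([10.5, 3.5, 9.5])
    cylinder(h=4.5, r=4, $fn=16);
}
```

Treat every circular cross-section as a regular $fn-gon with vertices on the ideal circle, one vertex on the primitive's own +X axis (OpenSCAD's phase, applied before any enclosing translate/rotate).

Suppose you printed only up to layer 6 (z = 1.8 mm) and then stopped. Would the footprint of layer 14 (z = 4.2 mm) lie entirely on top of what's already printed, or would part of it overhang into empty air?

Compare the two slices. At z = 1.8: the r=10 cylinder gives a regular 16-gon of circumradius 10 (constant along its height) (area = (16/2)·10.000²·sin(360°/16) = 306.15 mm²); the 10×23.5 cube at (-1.5, -1) contributes its full rectangle (area 235.00 mm²); the cylinder at (10.5, 3.5) is absent (z outside [9.5, 14]); Taking the union: the regions partially overlap — summed areas 541.15 mm² minus the doubly-counted overlap 96.62 mm² gives 444.53 mm² — area = 444.53 mm². At z = 4.2: the cylinder: section is a regular 16-gon, circumradius r=10 (area = (16/2)·10.000²·sin(360°/16) = 306.15 mm²); the 10×23.5 cube at (-1.5, -1) contributes its full rectangle (area 235.00 mm²); the cylinder at (10.5, 3.5) is not intersected at this z (z outside [9.5, 14]); Merging all regions: the regions partially overlap — summed areas 541.15 mm² minus the doubly-counted overlap 96.62 mm² gives 444.53 mm² — area = 444.53 mm². Checking containment: the cross-section at z = 4.2 is a subset of the cross-section at z = 1.8.

entirely on top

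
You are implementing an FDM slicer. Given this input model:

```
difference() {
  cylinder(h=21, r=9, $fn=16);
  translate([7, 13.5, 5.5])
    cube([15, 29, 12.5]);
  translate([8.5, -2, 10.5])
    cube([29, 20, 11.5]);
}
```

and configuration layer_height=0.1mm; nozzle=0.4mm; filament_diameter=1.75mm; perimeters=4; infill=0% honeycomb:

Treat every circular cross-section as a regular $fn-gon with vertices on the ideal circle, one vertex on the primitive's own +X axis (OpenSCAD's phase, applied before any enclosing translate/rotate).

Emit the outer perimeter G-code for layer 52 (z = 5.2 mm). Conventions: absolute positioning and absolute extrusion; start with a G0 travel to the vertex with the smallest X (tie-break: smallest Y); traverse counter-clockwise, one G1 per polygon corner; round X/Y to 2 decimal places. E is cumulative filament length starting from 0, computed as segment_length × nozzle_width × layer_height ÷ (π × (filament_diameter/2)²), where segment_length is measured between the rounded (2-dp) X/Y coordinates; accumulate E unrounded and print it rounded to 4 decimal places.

At z = 5.2 mm: the r=9 cylinder gives a regular 16-gon of circumradius 9 (constant along its height); the cube at (7, 13.5) is absent (z outside [5.5, 18]); the cube at (8.5, -2) does not reach this height (z outside [10.5, 22]); Subtracting the remaining from the first: none of the subtracted shapes is present at this height, so the r=9 cylinder is unchanged — 1 connected region. The outline is a single polygon with 16 vertices. Extrusion per mm of travel: 0.4 × 0.1 / (π × 0.875²) = 0.016630. Accumulating E over each segment gives final E = 0.9339.

G0 X-9.00 Y0.00 Z5.20
G1 X-8.31 Y-3.44 E0.0583
G1 X-6.36 Y-6.36 E0.1167
G1 X-3.44 Y-8.31 E0.1751
G1 X0.00 Y-9.00 E0.2335
G1 X3.44 Y-8.31 E0.2918
G1 X6.36 Y-6.36 E0.3502
G1 X8.31 Y-3.44 E0.4086
G1 X9.00 Y0.00 E0.4670
G1 X8.31 Y3.44 E0.5253
G1 X6.36 Y6.36 E0.5837
G1 X3.44 Y8.31 E0.6421
G1 X0.00 Y9.00 E0.7004
G1 X-3.44 Y8.31 E0.7588
G1 X-6.36 Y6.36 E0.8172
G1 X-8.31 Y3.44 E0.8756
G1 X-9.00 Y0.00 E0.9339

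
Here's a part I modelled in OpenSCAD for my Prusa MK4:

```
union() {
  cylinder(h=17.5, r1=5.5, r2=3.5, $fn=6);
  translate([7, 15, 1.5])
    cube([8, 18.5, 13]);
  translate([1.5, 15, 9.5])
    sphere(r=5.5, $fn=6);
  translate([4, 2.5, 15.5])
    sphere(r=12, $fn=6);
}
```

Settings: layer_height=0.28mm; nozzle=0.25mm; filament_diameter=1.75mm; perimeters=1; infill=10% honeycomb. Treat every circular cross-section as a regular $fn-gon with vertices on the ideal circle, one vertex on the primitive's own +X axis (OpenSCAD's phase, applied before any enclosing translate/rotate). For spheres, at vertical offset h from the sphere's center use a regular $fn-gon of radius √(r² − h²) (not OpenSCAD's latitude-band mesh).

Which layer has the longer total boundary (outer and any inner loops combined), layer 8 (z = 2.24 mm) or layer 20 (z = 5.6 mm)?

layer 20 (z = 5.6 mm)

Layer 8 (z = 2.24): the cone (r1=5.5→r2=3.5) has section circumradius 5.244 here — a regular 6-gon (perimeter = 2·6·5.244·sin(180°/6) = 31.46 mm); the cube at (7, 15) is present — its section is the full 8×18.5 rectangle (perimeter 53.00 mm); the sphere at (1.5, 15) is not intersected at this z (|z−center|=7.260 > r=5.5); the sphere at (4, 2.5) is not intersected at this z (|z−center|=13.260 > r=12); Combining (union): the 2 present regions are separate (no shared area or edge), so areas and boundary lengths simply add and each stays a separate island — boundary = 84.46 mm. So its perimeter = 84.46 mm. Layer 20 (z = 5.6): the cone (r1=5.5→r2=3.5) has section circumradius 4.860 here — a regular 6-gon (perimeter = 2·6·4.860·sin(180°/6) = 29.16 mm); the cube at (7, 15) is present — its section is the full 8×18.5 rectangle (perimeter 53.00 mm); the r=5.5 sphere at (1.5, 15) slices to a regular 6-gon of circumradius 3.878 (√(r²−h²) with h=3.9 from center) (perimeter = 2·6·3.878·sin(180°/6) = 23.27 mm); the r=12 sphere at (4, 2.5) contributes a regular 6-gon of circumradius √(12²−9.9²) = 6.782 (perimeter = 2·6·6.782·sin(180°/6) = 40.69 mm); Merging all regions: the regions partially overlap (shared area 38.74 mm²), so the edge portions inside another operand are dropped and the merged outline is re-measured after clipping — boundary = 122.08 mm. So its perimeter = 122.08 mm. Layer 20 is larger (122.08 vs 84.46 mm).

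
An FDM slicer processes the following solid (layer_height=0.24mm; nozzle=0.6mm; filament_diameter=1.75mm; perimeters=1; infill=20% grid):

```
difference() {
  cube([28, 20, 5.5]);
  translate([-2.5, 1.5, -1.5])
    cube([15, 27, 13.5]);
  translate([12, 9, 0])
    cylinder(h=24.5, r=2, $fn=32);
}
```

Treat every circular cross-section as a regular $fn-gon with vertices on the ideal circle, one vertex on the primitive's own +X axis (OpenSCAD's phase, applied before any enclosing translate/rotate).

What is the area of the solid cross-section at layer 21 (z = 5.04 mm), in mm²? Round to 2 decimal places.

324.48 mm²

At z = 5.04 mm: the cube (footprint 28×20) is included at this height (area 560.00 mm²); the cube at (-2.5, 1.5) is present — its section is the full 15×27 rectangle (area 405.00 mm²); the cylinder at (12, 9): section is a regular 32-gon, circumradius r=2 (area = (32/2)·2.000²·sin(360°/32) = 12.49 mm²); After the difference (first − rest): starting from the 28×20 cube (560.00 mm²), the 15×27 cube at (-2.5, 1.5) partially overlaps it — only the 231.25 mm² overlap (of its 405.00 mm²) is removed, clipping the outline; the r=2 cylinder at (12, 9) partially overlaps it — only the 4.27 mm² overlap (of its 12.49 mm²) is removed, clipping the outline — area = 324.48 mm². Overall, the cross-section is a single solid region. Net area = 324.48 mm².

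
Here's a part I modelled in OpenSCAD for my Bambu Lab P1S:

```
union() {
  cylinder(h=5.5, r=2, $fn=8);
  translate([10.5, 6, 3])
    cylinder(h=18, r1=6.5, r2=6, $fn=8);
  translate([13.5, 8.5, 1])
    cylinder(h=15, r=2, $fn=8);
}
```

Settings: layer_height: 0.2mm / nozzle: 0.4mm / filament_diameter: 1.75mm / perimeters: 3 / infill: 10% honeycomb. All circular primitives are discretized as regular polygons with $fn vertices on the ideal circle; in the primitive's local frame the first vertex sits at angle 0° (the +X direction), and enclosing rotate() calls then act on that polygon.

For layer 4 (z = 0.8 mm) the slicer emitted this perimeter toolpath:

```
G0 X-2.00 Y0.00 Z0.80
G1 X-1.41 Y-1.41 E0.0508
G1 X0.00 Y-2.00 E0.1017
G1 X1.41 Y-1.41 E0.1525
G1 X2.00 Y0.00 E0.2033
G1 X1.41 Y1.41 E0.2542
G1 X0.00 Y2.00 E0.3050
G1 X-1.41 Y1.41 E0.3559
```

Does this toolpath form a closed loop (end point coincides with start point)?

no

Start point (G0): (-2.00, 0.00). End point (last G1): the path does not return to the start — open.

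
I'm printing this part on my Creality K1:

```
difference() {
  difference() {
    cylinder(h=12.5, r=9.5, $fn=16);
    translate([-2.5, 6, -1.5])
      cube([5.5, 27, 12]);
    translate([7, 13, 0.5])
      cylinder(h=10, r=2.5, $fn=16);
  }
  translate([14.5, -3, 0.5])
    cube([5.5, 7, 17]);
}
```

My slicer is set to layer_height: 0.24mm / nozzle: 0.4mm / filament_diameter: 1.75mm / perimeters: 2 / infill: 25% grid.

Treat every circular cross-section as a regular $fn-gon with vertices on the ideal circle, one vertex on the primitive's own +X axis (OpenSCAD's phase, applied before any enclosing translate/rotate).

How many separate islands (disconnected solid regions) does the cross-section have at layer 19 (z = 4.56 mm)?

At z = 4.56 mm: the cylinder: section is a regular 16-gon, circumradius r=9.5; the 5.5×27 cube at (-2.5, 6) contributes its full rectangle; the r=2.5 cylinder at (7, 13) contributes a regular 16-gon of circumradius 2.5; After the difference (first − rest): starting from the r=9.5 cylinder, the 5.5×27 cube at (-2.5, 6) partially overlaps it — only the 17.73 mm² overlap (of its 148.50 mm²) is removed, clipping the outline; the r=2.5 cylinder at (7, 13) misses the remaining region (no effect) — 1 connected region; the 5.5×7 cube at (14.5, -3) contributes its full rectangle; Taking the first minus the rest: starting from that combined region, the 5.5×7 cube at (14.5, -3) misses the remaining region (no effect) — 1 connected region. Overall, the cross-section is a single solid region. Island count = 1.

1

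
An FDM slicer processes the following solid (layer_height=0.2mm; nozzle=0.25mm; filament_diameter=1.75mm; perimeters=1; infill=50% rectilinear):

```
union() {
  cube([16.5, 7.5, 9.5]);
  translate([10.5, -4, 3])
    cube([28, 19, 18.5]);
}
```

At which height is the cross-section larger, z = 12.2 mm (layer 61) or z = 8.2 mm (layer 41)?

layer 41 (z = 8.2 mm)

Layer 61 (z = 12.2): the cube does not reach this height (z outside [0, 9.5]); the cube at (10.5, -4) (footprint 28×19) is included at this height (area 532.00 mm²); Merging all regions: only the 28×19 cube at (10.5, -4) is present, so the union is just that shape — area = 532.00 mm². So its area = 532.00 mm². Layer 41 (z = 8.2): the cube is present — its section is the full 16.5×7.5 rectangle (area 123.75 mm²); the 28×19 cube at (10.5, -4) contributes its full rectangle (area 532.00 mm²); Merging all regions: the regions partially overlap — summed areas 655.75 mm² minus the doubly-counted overlap 45.00 mm² gives 610.75 mm² — area = 610.75 mm². So its area = 610.75 mm². Layer 41 is larger (610.75 vs 532.00 mm²).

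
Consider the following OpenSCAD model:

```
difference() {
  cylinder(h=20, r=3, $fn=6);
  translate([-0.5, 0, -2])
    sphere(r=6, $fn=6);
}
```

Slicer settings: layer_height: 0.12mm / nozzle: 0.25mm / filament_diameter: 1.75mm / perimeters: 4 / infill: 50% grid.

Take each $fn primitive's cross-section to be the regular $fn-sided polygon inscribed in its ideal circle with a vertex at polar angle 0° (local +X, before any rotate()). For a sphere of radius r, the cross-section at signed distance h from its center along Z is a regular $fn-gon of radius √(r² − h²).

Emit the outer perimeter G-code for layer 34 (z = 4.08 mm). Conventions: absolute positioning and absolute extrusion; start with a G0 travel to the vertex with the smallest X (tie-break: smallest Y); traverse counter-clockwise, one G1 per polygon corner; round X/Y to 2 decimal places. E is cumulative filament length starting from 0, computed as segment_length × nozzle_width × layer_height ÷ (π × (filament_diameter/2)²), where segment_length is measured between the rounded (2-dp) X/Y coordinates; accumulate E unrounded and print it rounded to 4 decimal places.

G0 X-3.00 Y0.00 Z4.08
G1 X-1.50 Y-2.60 E0.0374
G1 X1.50 Y-2.60 E0.0749
G1 X3.00 Y0.00 E0.1123
G1 X1.50 Y2.60 E0.1497
G1 X-1.50 Y2.60 E0.1872
G1 X-3.00 Y0.00 E0.2246

At z = 4.08 mm: the r=3 cylinder gives a regular 6-gon of circumradius 3 (constant along its height); the sphere at (-0.5, 0) is absent (|z−center|=6.080 > r=6); Subtracting the remaining from the first: none of the subtracted shapes is present at this height, so the r=3 cylinder is unchanged — 1 connected region. The outline is a single polygon with 6 vertices. Extrusion per mm of travel: 0.25 × 0.12 / (π × 0.875²) = 0.012473. Accumulating E over each segment gives final E = 0.2246.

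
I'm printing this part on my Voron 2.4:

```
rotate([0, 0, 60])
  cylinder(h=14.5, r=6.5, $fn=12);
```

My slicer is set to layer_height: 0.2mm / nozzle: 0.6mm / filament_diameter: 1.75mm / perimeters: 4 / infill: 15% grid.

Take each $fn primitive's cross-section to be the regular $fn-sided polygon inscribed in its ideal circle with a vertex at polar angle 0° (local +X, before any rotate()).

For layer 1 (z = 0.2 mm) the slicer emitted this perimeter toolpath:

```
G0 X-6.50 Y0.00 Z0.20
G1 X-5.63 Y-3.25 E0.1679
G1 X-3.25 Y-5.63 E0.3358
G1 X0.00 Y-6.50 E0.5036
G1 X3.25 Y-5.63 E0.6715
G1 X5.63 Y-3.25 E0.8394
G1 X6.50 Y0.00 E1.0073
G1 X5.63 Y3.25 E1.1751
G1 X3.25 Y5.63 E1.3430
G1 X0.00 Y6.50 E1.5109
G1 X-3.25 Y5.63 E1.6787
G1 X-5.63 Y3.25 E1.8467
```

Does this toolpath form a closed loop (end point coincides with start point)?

no

Start point (G0): (-6.50, 0.00). End point (last G1): the path does not return to the start — open.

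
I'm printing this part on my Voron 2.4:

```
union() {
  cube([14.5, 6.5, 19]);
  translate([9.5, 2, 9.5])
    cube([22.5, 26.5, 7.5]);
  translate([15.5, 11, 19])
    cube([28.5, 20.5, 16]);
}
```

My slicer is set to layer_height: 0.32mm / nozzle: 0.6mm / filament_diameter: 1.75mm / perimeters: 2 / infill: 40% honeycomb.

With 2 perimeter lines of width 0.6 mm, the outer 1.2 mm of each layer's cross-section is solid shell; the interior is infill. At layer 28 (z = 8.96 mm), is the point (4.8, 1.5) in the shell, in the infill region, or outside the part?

infill

At z = 8.96 mm: the cube is present — its section is the full 14.5×6.5 rectangle; the cube at (9.5, 2) is absent (z outside [9.5, 17]); the cube at (15.5, 11) does not reach this height (z outside [19, 35]); Merging all regions: only the 14.5×6.5 cube is present, so the union is just that shape — 1 connected region. Overall, the cross-section is a single solid region. The nearest boundary edge runs (0.00, 0.00)→(14.50, 0.00); distance from the point to it = 1.50 mm. The point is inside the cross-section and 1.50 mm from the nearest boundary — more than the 1.2 mm shell width (2 × 0.6), so it's in the infill interior.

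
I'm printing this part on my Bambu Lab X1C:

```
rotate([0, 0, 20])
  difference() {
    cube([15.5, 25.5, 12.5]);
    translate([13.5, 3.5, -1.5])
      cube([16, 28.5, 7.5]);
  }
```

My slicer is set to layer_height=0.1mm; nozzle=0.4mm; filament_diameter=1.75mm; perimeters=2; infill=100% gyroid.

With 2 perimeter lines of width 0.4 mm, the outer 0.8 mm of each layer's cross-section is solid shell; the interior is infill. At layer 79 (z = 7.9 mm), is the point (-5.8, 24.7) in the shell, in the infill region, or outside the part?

At z = 7.9 mm: the cube is present — its section is the full 15.5×25.5 rectangle; the cube at (13.5, 3.5) is absent (z outside [-1.5, 6]); After the difference (first − rest): none of the subtracted shapes is present at this height, so the 15.5×25.5 cube is unchanged — 1 connected region; (rotated 20° about Z; rotation is an isometry so areas/perimeters/island counts are preserved). Overall, the cross-section is a single solid region. Undo the 20° rotation: the query point maps to (2.998, 25.194) in the un-rotated model frame. The nearest boundary edge runs (15.50, 25.50)→(0.00, 25.50); distance from the point to it = 0.31 mm. The point is inside the cross-section, 0.31 mm from the nearest boundary — within the 0.8 mm shell band (2 × 0.4).

shell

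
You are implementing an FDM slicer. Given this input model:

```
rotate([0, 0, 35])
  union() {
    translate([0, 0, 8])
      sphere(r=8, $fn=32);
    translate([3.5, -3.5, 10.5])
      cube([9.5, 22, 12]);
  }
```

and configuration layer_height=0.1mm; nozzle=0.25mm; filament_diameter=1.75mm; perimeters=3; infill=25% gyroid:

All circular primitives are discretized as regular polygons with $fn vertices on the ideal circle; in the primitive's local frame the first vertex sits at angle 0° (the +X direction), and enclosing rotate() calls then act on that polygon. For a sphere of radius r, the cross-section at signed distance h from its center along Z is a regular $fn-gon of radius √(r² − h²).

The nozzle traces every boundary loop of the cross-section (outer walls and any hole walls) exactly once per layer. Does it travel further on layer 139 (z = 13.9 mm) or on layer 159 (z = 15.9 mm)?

layer 139 (z = 13.9 mm)

Layer 139 (z = 13.9): the r=8 sphere contributes a regular 32-gon of circumradius √(8²−5.9²) = 5.403 (perimeter = 2·32·5.403·sin(180°/32) = 33.89 mm); the cube at (3.5, -3.5) is present — its section is the full 9.5×22 rectangle (perimeter 63.00 mm); Taking the union: the regions partially overlap (shared area 10.53 mm²), so the edge portions inside another operand are dropped and the merged outline is re-measured after clipping — boundary = 80.25 mm; (whole slice rotated 35° about Z — lengths, areas and connectivity unchanged). So its perimeter = 80.25 mm. Layer 159 (z = 15.9): the r=8 sphere contributes a regular 32-gon of circumradius √(8²−7.9²) = 1.261 (perimeter = 2·32·1.261·sin(180°/32) = 7.91 mm); the 9.5×22 cube at (3.5, -3.5) contributes its full rectangle (perimeter 63.00 mm); Merging all regions: the 2 present regions are separate (no shared area or edge), so areas and boundary lengths simply add and each stays a separate island — boundary = 70.91 mm; (whole slice rotated 35° about Z — lengths, areas and connectivity unchanged). So its perimeter = 70.91 mm. Layer 139 is larger (80.25 vs 70.91 mm).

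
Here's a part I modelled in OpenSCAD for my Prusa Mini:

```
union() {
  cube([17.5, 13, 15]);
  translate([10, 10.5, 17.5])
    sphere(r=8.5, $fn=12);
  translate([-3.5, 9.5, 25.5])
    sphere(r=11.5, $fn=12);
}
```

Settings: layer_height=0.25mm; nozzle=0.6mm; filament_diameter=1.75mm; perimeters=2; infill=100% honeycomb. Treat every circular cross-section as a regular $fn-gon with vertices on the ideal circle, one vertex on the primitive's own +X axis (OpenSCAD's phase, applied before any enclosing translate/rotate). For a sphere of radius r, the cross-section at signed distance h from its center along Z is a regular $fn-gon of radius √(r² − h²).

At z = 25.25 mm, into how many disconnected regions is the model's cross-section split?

At z = 25.25 mm: the cube is not intersected at this z (z outside [0, 15]); the r=8.5 sphere at (10, 10.5) slices to a regular 12-gon of circumradius 3.491 (√(r²−h²) with h=7.75 from center); the r=11.5 sphere at (-3.5, 9.5) slices to a regular 12-gon of circumradius 11.497 (√(r²−h²) with h=0.25 from center); Merging all regions: the regions partially overlap (shared area 3.59 mm²), so overlapping operands fuse into one piece — 1 connected region. The result has 1 disconnected region.

1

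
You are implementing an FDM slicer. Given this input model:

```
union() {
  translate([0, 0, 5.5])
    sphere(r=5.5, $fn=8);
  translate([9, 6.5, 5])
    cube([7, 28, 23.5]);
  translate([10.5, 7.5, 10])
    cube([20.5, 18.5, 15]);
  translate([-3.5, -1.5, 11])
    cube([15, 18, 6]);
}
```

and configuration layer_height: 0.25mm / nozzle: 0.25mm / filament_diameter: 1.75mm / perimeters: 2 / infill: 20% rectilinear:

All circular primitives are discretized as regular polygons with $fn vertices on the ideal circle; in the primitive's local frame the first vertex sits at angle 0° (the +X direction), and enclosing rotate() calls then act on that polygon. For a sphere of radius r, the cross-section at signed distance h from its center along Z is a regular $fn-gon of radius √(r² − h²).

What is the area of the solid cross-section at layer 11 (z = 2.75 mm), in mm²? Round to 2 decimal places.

At z = 2.75 mm: the sphere: section is a regular 8-gon, circumradius = √(r²−h²) = √(5.5²−2.75²) = 4.763 (area = (8/2)·4.763²·sin(360°/8) = 64.17 mm²); the cube at (9, 6.5) is not intersected at this z (z outside [5, 28.5]); the cube at (10.5, 7.5) does not reach this height (z outside [10, 25]); the cube at (-3.5, -1.5) is absent (z outside [11, 17]); Combining (union): only the r=5.5 sphere is present, so the union is just that shape — area = 64.17 mm². Overall, the cross-section is a single solid region. Net area = 64.17 mm².

64.17 mm²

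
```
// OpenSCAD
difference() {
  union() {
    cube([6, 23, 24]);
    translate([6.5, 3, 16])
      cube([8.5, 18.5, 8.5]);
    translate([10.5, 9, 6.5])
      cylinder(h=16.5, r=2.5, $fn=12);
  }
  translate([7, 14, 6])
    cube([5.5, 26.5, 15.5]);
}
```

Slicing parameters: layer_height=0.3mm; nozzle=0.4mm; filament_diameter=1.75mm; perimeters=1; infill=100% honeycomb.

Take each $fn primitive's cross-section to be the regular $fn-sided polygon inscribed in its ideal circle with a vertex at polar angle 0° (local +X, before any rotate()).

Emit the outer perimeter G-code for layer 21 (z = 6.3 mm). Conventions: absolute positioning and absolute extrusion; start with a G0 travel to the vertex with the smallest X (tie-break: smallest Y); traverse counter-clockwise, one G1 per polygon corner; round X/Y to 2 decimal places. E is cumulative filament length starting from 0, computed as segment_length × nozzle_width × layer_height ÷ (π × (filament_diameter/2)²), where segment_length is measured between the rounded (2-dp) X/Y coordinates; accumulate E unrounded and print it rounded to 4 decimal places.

G0 X0.00 Y0.00 Z6.30
G1 X6.00 Y0.00 E0.2993
G1 X6.00 Y23.00 E1.4468
G1 X0.00 Y23.00 E1.7462
G1 X0.00 Y0.00 E2.8936

At z = 6.3 mm: the cube (footprint 6×23) is included at this height; the cube at (6.5, 3) is absent (z outside [16, 24.5]); the cylinder at (10.5, 9) is absent (z outside [6.5, 23]); Merging all regions: only the 6×23 cube is present, so the union is just that shape — 1 connected region; the cube at (7, 14) is present — its section is the full 5.5×26.5 rectangle; After the difference (first − rest): starting from that combined region, the 5.5×26.5 cube at (7, 14) misses the remaining region (no effect) — 1 connected region. The outline is a single polygon with 4 vertices. Extrusion per mm of travel: 0.4 × 0.3 / (π × 0.875²) = 0.049890. Accumulating E over each segment gives final E = 2.8936.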